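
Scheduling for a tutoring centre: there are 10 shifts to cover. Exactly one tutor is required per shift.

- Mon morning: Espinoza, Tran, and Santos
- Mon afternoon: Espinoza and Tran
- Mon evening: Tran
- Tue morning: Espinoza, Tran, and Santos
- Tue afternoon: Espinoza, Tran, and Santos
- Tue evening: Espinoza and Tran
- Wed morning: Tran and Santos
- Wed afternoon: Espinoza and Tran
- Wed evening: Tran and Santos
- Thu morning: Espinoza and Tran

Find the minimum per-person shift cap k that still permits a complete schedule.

With 3 tutors and 10 worker-slots to fill, someone must work at least ⌈10/3⌉ = 4 shifts, so k ≥ 4.
k = 4 works: Mon morning→Tran, Mon afternoon→Espinoza, Mon evening→Tran, Tue morning→Santos, Tue afternoon→Santos, Tue evening→Espinoza, Wed morning→Tran, Wed afternoon→Espinoza, Wed evening→Tran, Thu morning→Espinoza.
Loads: Espinoza 4, Tran 4, Santos 2 — all ≤ 4.

4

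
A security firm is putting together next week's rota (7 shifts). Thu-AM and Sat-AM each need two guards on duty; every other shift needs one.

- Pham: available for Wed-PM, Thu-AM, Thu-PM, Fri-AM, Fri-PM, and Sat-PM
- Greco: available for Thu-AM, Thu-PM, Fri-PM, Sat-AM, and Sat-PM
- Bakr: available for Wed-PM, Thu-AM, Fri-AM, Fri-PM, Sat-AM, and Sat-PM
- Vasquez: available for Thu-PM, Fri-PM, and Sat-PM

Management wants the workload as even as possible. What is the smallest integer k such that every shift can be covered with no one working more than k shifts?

3

With 4 guards and 9 worker-slots to fill, someone must work at least ⌈9/4⌉ = 3 shifts, so k ≥ 3.
k = 3 works: Wed-PM→Pham, Thu-AM→Pham+Greco, Thu-PM→Greco, Fri-AM→Pham, Fri-PM→Bakr, Sat-AM→Greco+Bakr, Sat-PM→Bakr.
Loads: Pham 3, Greco 3, Bakr 3, Vasquez 0 — all ≤ 3.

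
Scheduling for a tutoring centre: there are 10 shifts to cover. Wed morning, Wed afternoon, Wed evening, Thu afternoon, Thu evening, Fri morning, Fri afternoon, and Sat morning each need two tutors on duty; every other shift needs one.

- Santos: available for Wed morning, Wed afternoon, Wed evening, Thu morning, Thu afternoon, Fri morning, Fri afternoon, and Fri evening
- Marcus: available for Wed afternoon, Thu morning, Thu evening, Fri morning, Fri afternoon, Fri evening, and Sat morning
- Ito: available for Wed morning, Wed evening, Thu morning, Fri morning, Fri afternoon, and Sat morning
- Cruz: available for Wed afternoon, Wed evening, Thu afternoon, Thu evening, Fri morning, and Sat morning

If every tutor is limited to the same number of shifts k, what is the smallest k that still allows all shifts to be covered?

5

With 4 tutors and 18 worker-slots to fill, someone must work at least ⌈18/4⌉ = 5 shifts, so k ≥ 5.
k = 5 works: Wed morning→Santos+Ito, Wed afternoon→Santos+Marcus, Wed evening→Santos+Ito, Thu morning→Marcus, Thu afternoon→Santos+Cruz, Thu evening→Marcus+Cruz, Fri morning→Ito+Cruz, Fri afternoon→Marcus+Ito, Fri evening→Santos, Sat morning→Marcus+Ito.
Loads: Santos 5, Marcus 5, Ito 5, Cruz 3 — all ≤ 5.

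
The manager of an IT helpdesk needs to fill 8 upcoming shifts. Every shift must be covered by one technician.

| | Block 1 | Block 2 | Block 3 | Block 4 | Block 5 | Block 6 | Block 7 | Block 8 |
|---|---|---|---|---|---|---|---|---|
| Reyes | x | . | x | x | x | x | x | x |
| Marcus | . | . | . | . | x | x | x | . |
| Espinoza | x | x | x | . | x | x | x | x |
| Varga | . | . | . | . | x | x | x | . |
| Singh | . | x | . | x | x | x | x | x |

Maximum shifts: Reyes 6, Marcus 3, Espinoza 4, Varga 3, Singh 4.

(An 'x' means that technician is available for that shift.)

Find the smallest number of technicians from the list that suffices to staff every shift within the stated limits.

8 slots to fill and no one can take more than 6, so at least ⌈8/6⌉ = 2 technicians are needed.
Reyes and Espinoza alone can cover everything: Block 1→Reyes, Block 2→Espinoza, Block 3→Reyes, Block 4→Reyes, Block 5→Reyes, Block 6→Reyes, Block 7→Reyes, Block 8→Espinoza.

2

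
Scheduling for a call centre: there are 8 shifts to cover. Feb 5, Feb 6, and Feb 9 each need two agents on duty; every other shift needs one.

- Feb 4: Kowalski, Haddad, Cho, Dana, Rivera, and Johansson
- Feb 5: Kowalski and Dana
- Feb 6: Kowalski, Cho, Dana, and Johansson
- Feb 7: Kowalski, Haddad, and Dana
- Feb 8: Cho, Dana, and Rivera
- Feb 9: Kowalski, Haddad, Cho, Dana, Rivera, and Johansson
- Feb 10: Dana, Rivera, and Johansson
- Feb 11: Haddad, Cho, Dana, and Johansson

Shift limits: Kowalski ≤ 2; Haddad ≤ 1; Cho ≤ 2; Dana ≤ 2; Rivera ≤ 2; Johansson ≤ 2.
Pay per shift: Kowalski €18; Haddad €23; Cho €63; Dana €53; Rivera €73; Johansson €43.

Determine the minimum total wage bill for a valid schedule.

€523

Feb 5 can only be covered by Kowalski and Dana, so that assignment is forced.
Picking the cheapest available agent for each shift independently would cost €328, but that ignores the shift limits.
An optimal schedule: Feb 4→Rivera, Feb 5→Kowalski+Dana, Feb 6→Cho+Johansson, Feb 7→Kowalski, Feb 8→Cho, Feb 9→Rivera+Johansson, Feb 10→Dana, Feb 11→Haddad.
Total: 73 + 18 + 53 + 63 + 43 + 18 + 63 + 73 + 43 + 53 + 23 = €523.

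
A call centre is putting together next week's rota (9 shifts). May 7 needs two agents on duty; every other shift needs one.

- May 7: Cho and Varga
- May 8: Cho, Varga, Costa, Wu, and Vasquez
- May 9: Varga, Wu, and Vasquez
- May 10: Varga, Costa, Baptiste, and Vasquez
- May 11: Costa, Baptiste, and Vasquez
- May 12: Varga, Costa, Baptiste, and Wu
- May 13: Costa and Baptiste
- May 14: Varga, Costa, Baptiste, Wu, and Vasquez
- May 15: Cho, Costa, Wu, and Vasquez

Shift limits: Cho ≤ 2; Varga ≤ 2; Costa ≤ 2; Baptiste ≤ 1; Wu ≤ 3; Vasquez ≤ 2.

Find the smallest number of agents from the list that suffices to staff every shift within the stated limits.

5

10 slots to fill and no one can take more than 3, so at least ⌈10/3⌉ = 4 agents are needed.
Any 4 agents together have capacity at most 3+2+2+2 = 9 < 10 slots, so 4 can never suffice.
Cho, Varga, Costa, Baptiste, and Wu alone can cover everything: May 7→Cho+Varga, May 8→Wu, May 9→Varga, May 10→Baptiste, May 11→Costa, May 12→Wu, May 13→Costa, May 14→Wu, May 15→Cho.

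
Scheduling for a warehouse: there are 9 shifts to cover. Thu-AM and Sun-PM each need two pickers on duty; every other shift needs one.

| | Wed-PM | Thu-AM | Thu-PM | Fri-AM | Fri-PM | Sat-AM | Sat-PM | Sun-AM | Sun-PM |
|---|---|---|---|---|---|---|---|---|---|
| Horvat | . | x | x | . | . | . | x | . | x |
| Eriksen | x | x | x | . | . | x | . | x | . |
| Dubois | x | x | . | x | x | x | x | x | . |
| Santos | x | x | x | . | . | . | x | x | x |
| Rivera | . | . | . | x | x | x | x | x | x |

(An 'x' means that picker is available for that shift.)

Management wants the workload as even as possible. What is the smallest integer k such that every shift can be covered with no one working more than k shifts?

3

With 5 pickers and 11 worker-slots to fill, someone must work at least ⌈11/5⌉ = 3 shifts, so k ≥ 3.
k = 3 works: Wed-PM→Eriksen, Thu-AM→Dubois+Santos, Thu-PM→Horvat, Fri-AM→Dubois, Fri-PM→Dubois, Sat-AM→Eriksen, Sat-PM→Horvat, Sun-AM→Eriksen, Sun-PM→Horvat+Santos.
Loads: Horvat 3, Eriksen 3, Dubois 3, Santos 2, Rivera 0 — all ≤ 3.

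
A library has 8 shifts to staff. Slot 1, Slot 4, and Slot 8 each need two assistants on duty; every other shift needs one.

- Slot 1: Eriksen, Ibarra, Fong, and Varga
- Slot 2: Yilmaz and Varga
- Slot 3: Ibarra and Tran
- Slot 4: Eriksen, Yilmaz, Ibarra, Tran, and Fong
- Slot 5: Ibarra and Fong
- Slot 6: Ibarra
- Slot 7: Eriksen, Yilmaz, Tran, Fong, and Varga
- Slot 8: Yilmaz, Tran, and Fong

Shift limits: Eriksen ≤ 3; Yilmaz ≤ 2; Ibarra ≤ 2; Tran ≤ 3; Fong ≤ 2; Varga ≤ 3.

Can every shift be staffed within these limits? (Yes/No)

Slot 6 can only be covered by Ibarra, so that assignment is forced.
One valid schedule: Slot 1→Eriksen+Fong, Slot 2→Yilmaz, Slot 3→Ibarra, Slot 4→Eriksen+Tran, Slot 5→Fong, Slot 6→Ibarra, Slot 7→Eriksen, Slot 8→Yilmaz+Tran.
Loads: Eriksen 3/3, Yilmaz 2/2, Ibarra 2/2, Tran 2/3, Fong 2/2, Varga 0/3 — all within limits.

Yes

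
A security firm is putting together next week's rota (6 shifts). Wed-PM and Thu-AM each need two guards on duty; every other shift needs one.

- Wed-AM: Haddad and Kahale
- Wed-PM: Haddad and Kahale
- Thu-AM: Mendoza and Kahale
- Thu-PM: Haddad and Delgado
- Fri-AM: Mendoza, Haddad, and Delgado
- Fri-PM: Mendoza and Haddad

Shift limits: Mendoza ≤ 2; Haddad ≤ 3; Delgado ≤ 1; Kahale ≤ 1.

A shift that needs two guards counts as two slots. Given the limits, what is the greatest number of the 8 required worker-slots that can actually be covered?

7

Total capacity across all guards is 2+3+1+1 = 7, and 8 slots are needed, so at most 7 can be filled.
An assignment achieving 7: Wed-AM→Haddad, Wed-PM→Haddad+Kahale, Thu-AM→Mendoza, Thu-PM→Haddad, Fri-AM→Delgado, Fri-PM→Mendoza.
Loads: Mendoza 2/2, Haddad 3/3, Delgado 1/1, Kahale 1/1.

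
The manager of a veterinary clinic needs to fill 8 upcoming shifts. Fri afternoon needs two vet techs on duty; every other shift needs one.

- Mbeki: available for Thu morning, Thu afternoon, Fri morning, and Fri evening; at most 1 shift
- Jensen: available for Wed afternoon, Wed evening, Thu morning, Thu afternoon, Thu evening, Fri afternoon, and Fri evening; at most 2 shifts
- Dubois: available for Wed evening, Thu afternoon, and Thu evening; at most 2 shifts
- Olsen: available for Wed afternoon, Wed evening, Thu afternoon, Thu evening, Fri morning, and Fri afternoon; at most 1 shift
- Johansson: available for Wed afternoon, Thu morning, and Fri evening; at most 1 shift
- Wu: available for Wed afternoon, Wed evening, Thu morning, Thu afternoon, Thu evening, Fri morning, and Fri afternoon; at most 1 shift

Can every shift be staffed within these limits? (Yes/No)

No

Total capacity is 1+2+2+1+1+1 = 8 but 9 worker-slots are needed — infeasible.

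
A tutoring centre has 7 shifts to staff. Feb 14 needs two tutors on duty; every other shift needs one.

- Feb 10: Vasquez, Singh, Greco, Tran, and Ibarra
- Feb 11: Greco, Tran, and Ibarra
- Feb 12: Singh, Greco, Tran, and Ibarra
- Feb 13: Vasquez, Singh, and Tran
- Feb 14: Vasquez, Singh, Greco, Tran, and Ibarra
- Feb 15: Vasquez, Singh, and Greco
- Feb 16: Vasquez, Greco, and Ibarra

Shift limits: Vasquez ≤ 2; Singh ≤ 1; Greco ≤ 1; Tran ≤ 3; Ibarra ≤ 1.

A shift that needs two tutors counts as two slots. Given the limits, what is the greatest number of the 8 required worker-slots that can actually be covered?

8

Total capacity across all tutors is 2+1+1+3+1 = 8, and 8 slots are needed, so at most 8 can be filled.
An assignment achieving 8: Feb 10→Tran, Feb 11→Greco, Feb 12→Tran, Feb 13→Vasquez, Feb 14→Singh+Tran, Feb 15→Vasquez, Feb 16→Ibarra.
Loads: Vasquez 2/2, Singh 1/1, Greco 1/1, Tran 3/3, Ibarra 1/1.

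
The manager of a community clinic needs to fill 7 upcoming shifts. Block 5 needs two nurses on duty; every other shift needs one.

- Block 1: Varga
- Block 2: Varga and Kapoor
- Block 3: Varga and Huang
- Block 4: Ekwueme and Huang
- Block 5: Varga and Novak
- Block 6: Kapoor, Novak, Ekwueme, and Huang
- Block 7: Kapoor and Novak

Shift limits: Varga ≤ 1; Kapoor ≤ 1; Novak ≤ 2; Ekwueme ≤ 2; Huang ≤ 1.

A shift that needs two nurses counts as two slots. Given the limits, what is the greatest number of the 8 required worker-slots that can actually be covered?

7

Total capacity across all nurses is 1+1+2+2+1 = 7, and 8 slots are needed, so at most 7 can be filled.
An assignment achieving 7: Block 1→Varga, Block 2→Kapoor, Block 3→Huang, Block 4→Ekwueme, Block 5→Novak, Block 6→Ekwueme, Block 7→Novak.
Loads: Varga 1/1, Kapoor 1/1, Novak 2/2, Ekwueme 2/2, Huang 1/1.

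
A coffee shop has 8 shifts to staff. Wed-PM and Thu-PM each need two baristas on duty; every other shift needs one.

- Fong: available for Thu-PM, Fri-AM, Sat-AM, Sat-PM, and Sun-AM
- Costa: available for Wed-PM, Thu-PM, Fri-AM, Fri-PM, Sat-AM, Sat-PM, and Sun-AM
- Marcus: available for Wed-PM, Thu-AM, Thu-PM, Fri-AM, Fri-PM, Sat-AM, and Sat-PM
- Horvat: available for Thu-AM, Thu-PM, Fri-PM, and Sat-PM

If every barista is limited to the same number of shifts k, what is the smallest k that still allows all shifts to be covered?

With 4 baristas and 10 worker-slots to fill, someone must work at least ⌈10/4⌉ = 3 shifts, so k ≥ 3.
k = 3 works: Wed-PM→Costa+Marcus, Thu-AM→Marcus, Thu-PM→Marcus+Horvat, Fri-AM→Fong, Fri-PM→Costa, Sat-AM→Fong, Sat-PM→Costa, Sun-AM→Fong.
Loads: Fong 3, Costa 3, Marcus 3, Horvat 1 — all ≤ 3.

3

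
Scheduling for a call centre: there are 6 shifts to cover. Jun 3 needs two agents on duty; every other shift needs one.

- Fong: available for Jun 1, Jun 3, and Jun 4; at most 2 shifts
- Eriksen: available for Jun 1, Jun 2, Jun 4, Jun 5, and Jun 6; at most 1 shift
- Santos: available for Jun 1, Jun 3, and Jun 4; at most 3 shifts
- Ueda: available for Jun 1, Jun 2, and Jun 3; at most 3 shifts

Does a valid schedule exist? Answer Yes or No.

Total capacity is 9 and 7 slots are needed, so capacity alone doesn't rule it out.
Shifts {Jun 5, Jun 6} need 2 worker-slots in total, but the agents available for any of those shifts (Eriksen) can supply at most 1 among them. So no valid schedule exists.

No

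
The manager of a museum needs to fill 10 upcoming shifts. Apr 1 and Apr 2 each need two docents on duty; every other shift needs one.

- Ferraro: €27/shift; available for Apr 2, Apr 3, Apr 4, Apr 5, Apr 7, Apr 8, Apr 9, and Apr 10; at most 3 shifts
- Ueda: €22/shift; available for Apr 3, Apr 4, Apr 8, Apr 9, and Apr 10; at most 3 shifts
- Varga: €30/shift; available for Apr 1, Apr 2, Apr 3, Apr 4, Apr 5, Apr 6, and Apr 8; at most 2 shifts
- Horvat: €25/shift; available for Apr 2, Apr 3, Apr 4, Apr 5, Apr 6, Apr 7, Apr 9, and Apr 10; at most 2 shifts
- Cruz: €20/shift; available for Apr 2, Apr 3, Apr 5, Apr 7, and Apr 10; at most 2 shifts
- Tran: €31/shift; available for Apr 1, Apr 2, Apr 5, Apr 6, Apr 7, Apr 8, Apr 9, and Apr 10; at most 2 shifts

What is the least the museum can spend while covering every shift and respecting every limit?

€298

Apr 1 can only be covered by Varga and Tran, so that assignment is forced.
Picking the cheapest available docent for each shift independently would cost €277, but that ignores the shift limits.
An optimal schedule: Apr 1→Varga+Tran, Apr 2→Horvat+Ferraro, Apr 3→Cruz, Apr 4→Ueda, Apr 5→Ferraro, Apr 6→Horvat, Apr 7→Cruz, Apr 8→Ueda, Apr 9→Ueda, Apr 10→Ferraro.
Total: 30 + 31 + 25 + 27 + 20 + 22 + 27 + 25 + 20 + 22 + 22 + 27 = €298.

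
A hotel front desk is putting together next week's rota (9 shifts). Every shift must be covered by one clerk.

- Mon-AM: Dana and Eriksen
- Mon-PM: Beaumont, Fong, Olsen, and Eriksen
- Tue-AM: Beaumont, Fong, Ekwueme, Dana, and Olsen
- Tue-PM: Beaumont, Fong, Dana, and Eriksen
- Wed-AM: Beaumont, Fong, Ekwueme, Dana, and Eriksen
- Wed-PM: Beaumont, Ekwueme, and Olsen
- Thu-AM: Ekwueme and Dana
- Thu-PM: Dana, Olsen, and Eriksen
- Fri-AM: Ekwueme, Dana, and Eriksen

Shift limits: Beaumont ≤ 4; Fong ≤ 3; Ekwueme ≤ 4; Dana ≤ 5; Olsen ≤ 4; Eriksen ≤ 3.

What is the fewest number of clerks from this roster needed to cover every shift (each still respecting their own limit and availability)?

9 slots to fill and no one can take more than 5, so at least ⌈9/5⌉ = 2 clerks are needed.
Beaumont and Dana alone can cover everything: Mon-AM→Dana, Mon-PM→Beaumont, Tue-AM→Beaumont, Tue-PM→Beaumont, Wed-AM→Dana, Wed-PM→Beaumont, Thu-AM→Dana, Thu-PM→Dana, Fri-AM→Dana.

2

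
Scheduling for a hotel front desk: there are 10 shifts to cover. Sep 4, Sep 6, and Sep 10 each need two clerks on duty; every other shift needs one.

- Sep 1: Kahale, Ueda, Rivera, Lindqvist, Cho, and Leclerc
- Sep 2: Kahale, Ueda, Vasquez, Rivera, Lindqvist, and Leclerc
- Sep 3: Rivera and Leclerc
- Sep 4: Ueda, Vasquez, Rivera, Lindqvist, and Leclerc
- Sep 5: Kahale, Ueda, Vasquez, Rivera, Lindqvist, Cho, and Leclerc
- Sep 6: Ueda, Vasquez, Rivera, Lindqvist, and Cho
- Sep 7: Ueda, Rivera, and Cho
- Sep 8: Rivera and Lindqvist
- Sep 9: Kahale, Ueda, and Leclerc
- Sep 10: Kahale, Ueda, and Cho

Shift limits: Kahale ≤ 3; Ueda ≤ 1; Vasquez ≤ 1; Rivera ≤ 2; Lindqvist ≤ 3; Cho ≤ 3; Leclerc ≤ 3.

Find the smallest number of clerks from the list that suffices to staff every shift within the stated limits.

13 slots to fill and no one can take more than 3, so at least ⌈13/3⌉ = 5 clerks are needed.
Kahale, Ueda, Lindqvist, Cho, and Leclerc alone can cover everything: Sep 1→Cho, Sep 2→Kahale, Sep 3→Leclerc, Sep 4→Lindqvist+Leclerc, Sep 5→Leclerc, Sep 6→Lindqvist+Cho, Sep 7→Ueda, Sep 8→Lindqvist, Sep 9→Kahale, Sep 10→Kahale+Cho.

5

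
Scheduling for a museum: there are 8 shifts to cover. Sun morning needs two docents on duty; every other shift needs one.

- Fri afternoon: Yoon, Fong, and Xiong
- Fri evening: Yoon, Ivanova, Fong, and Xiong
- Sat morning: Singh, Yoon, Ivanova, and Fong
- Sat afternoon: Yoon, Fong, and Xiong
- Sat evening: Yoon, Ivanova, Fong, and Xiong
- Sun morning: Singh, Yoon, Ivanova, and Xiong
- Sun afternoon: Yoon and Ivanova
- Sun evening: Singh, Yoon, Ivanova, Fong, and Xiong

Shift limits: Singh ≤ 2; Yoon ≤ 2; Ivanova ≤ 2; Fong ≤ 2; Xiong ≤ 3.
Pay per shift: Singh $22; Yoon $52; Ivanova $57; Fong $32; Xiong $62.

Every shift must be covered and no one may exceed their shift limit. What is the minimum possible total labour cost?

Picking the cheapest available docent for each shift independently would cost $298, but that ignores the shift limits.
An optimal schedule: Fri afternoon→Yoon, Fri evening→Ivanova, Sat morning→Singh, Sat afternoon→Fong, Sat evening→Ivanova, Sun morning→Singh+Xiong, Sun afternoon→Yoon, Sun evening→Fong.
Total: 52 + 57 + 22 + 32 + 57 + 22 + 62 + 52 + 32 = $388.

$388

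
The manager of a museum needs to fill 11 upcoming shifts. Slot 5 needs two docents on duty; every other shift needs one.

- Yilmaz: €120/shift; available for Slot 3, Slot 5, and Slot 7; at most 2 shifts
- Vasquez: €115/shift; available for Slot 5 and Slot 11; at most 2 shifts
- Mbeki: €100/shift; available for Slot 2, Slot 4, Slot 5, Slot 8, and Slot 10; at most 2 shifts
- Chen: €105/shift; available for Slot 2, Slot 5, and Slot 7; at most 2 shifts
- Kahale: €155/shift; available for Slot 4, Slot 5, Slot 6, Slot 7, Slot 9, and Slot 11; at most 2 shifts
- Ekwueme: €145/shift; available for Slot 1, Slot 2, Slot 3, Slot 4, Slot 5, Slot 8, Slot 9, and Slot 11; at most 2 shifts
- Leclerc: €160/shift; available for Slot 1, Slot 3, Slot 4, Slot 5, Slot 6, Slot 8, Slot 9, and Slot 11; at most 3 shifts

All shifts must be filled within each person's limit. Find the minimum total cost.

€1480

Slot 10 can only be covered by Mbeki, so that assignment is forced.
Picking the cheapest available docent for each shift independently would cost €1390, but that ignores the shift limits.
An optimal schedule: Slot 1→Ekwueme, Slot 2→Chen, Slot 3→Yilmaz, Slot 4→Kahale, Slot 5→Vasquez+Yilmaz, Slot 6→Kahale, Slot 7→Chen, Slot 8→Mbeki, Slot 9→Ekwueme, Slot 10→Mbeki, Slot 11→Vasquez.
Total: 145 + 105 + 120 + 155 + 115 + 120 + 155 + 105 + 100 + 145 + 100 + 115 = €1480.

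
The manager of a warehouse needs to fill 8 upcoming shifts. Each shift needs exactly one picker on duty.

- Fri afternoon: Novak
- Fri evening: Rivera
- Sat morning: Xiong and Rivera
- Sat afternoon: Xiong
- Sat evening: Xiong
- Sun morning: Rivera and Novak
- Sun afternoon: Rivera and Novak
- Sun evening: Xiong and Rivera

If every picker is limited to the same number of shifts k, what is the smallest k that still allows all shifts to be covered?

3

With 3 pickers and 8 worker-slots to fill, someone must work at least ⌈8/3⌉ = 3 shifts, so k ≥ 3.
k = 3 works: Fri afternoon→Novak, Fri evening→Rivera, Sat morning→Xiong, Sat afternoon→Xiong, Sat evening→Xiong, Sun morning→Rivera, Sun afternoon→Novak, Sun evening→Rivera.
Loads: Xiong 3, Rivera 3, Novak 2 — all ≤ 3.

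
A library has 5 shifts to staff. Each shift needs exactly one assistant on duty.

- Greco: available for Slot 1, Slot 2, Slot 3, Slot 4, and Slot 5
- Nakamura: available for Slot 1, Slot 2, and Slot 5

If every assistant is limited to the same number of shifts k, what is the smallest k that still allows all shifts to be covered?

3

With 2 assistants and 5 worker-slots to fill, someone must work at least ⌈5/2⌉ = 3 shifts, so k ≥ 3.
k = 3 works: Slot 1→Greco, Slot 2→Nakamura, Slot 3→Greco, Slot 4→Greco, Slot 5→Nakamura.
Loads: Greco 3, Nakamura 2 — all ≤ 3.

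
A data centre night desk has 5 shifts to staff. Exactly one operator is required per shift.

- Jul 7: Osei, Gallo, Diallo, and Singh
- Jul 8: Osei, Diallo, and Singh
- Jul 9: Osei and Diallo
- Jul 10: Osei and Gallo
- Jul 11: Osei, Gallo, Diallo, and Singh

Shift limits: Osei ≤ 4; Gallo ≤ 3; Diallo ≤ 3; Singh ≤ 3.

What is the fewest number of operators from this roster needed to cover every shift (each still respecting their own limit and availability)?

2

5 slots to fill and no one can take more than 4, so at least ⌈5/4⌉ = 2 operators are needed.
Osei and Gallo alone can cover everything: Jul 7→Osei, Jul 8→Osei, Jul 9→Osei, Jul 10→Osei, Jul 11→Gallo.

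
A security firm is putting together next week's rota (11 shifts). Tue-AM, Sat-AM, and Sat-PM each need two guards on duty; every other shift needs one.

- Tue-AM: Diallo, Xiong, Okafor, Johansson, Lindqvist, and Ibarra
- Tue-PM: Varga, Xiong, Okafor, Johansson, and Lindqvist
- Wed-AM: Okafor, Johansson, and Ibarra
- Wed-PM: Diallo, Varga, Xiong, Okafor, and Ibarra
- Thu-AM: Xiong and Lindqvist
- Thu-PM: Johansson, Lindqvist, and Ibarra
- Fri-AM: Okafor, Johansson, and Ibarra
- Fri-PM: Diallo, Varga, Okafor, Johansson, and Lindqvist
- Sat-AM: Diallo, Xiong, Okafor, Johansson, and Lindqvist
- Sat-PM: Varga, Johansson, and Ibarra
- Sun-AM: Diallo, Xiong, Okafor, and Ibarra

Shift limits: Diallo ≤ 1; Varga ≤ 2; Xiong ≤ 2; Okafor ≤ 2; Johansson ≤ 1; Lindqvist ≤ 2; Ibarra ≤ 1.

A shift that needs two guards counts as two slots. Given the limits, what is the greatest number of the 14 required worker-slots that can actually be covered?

11

Total capacity across all guards is 1+2+2+2+1+2+1 = 11, and 14 slots are needed, so at most 11 can be filled.
An assignment achieving 11: Tue-PM→Varga, Wed-AM→Okafor, Wed-PM→Xiong, Thu-AM→Xiong, Thu-PM→Johansson, Fri-AM→Okafor, Fri-PM→Lindqvist, Sat-AM→Lindqvist, Sat-PM→Varga+Ibarra, Sun-AM→Diallo.
Loads: Diallo 1/1, Varga 2/2, Xiong 2/2, Okafor 2/2, Johansson 1/1, Lindqvist 2/2, Ibarra 1/1.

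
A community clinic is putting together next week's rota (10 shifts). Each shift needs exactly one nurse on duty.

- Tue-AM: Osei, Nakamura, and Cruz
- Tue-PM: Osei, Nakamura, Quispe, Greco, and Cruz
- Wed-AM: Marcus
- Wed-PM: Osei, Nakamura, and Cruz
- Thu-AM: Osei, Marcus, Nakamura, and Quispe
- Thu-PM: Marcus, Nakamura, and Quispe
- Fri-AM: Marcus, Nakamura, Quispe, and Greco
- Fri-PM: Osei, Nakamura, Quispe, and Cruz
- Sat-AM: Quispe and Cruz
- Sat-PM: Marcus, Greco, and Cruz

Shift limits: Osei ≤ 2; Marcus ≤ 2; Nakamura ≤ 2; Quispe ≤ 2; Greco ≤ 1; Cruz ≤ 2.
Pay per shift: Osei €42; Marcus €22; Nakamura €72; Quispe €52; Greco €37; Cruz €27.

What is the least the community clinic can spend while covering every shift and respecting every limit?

€395

Wed-AM can only be covered by Marcus, so that assignment is forced.
Picking the cheapest available nurse for each shift independently would cost €245, but that ignores the shift limits.
An optimal schedule: Tue-AM→Cruz, Tue-PM→Nakamura, Wed-AM→Marcus, Wed-PM→Osei, Thu-AM→Osei, Thu-PM→Marcus, Fri-AM→Quispe, Fri-PM→Quispe, Sat-AM→Cruz, Sat-PM→Greco.
Total: 27 + 72 + 22 + 42 + 42 + 22 + 52 + 52 + 27 + 37 = €395.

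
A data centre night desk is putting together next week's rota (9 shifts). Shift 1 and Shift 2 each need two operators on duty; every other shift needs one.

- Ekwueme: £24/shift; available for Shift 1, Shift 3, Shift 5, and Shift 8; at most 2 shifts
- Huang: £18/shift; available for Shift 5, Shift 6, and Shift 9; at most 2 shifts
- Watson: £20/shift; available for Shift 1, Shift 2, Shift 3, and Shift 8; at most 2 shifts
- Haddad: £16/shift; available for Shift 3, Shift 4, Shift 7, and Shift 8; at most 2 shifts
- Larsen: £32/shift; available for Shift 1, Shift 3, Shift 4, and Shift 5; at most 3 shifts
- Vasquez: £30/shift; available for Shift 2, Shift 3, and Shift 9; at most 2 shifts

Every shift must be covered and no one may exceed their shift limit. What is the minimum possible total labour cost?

£248

Shift 2 can only be covered by Watson and Vasquez, so that assignment is forced.
Shift 6 can only be covered by Huang, so that assignment is forced.
Shift 7 can only be covered by Haddad, so that assignment is forced.
Picking the cheapest available operator for each shift independently would cost £212, but that ignores the shift limits.
An optimal schedule: Shift 1→Watson+Ekwueme, Shift 2→Watson+Vasquez, Shift 3→Vasquez, Shift 4→Haddad, Shift 5→Larsen, Shift 6→Huang, Shift 7→Haddad, Shift 8→Ekwueme, Shift 9→Huang.
Total: 20 + 24 + 20 + 30 + 30 + 16 + 32 + 18 + 16 + 24 + 18 = £248.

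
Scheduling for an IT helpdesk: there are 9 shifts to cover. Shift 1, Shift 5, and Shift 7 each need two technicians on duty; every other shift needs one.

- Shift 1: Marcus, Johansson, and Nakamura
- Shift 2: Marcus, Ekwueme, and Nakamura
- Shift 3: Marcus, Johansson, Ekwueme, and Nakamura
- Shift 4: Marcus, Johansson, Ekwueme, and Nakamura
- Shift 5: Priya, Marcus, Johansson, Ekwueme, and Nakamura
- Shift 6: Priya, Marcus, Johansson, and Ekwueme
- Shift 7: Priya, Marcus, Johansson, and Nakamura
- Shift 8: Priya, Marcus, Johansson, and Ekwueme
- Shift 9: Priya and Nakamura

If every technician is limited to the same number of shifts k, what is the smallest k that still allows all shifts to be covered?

3

With 5 technicians and 12 worker-slots to fill, someone must work at least ⌈12/5⌉ = 3 shifts, so k ≥ 3.
k = 3 works: Shift 1→Marcus+Johansson, Shift 2→Marcus, Shift 3→Marcus, Shift 4→Johansson, Shift 5→Ekwueme+Nakamura, Shift 6→Priya, Shift 7→Johansson+Nakamura, Shift 8→Priya, Shift 9→Priya.
Loads: Priya 3, Marcus 3, Johansson 3, Ekwueme 1, Nakamura 2 — all ≤ 3.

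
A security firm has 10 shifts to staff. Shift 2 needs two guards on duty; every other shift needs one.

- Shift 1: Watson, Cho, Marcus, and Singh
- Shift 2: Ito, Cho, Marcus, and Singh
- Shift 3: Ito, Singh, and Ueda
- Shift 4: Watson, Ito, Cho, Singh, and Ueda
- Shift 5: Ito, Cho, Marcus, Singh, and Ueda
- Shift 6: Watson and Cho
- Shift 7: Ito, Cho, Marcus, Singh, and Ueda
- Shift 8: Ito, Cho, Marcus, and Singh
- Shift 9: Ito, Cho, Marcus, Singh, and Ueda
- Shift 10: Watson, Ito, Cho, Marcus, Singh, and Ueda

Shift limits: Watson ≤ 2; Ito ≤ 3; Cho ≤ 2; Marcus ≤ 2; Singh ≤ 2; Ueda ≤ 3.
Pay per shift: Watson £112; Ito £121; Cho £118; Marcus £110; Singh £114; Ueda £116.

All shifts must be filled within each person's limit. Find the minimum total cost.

£1256

Picking the cheapest available guard for each shift independently would cost £1222, but that ignores the shift limits.
An optimal schedule: Shift 1→Marcus, Shift 2→Singh+Cho, Shift 3→Singh, Shift 4→Watson, Shift 5→Ueda, Shift 6→Watson, Shift 7→Ueda, Shift 8→Marcus, Shift 9→Ueda, Shift 10→Cho.
Total: 110 + 114 + 118 + 114 + 112 + 116 + 112 + 116 + 110 + 116 + 118 = £1256.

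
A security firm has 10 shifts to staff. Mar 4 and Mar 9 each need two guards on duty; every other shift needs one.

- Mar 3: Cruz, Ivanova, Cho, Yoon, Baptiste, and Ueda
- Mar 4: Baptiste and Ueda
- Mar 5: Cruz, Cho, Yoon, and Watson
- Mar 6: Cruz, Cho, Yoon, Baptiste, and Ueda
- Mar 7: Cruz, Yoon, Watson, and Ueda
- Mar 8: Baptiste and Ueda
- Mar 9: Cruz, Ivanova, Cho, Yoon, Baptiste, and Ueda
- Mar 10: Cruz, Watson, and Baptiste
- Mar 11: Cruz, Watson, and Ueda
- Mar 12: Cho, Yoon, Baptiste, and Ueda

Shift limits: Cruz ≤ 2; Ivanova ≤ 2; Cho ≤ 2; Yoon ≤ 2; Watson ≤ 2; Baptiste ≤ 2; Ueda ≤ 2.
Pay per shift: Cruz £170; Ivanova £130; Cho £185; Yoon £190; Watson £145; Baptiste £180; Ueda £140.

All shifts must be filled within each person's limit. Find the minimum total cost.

£1900

Mar 4 can only be covered by Baptiste and Ueda, so that assignment is forced.
Picking the cheapest available guard for each shift independently would cost £1710, but that ignores the shift limits.
An optimal schedule: Mar 3→Ivanova, Mar 4→Ueda+Baptiste, Mar 5→Cruz, Mar 6→Cho, Mar 7→Cruz, Mar 8→Ueda, Mar 9→Ivanova+Cho, Mar 10→Watson, Mar 11→Watson, Mar 12→Baptiste.
Total: 130 + 140 + 180 + 170 + 185 + 170 + 140 + 130 + 185 + 145 + 145 + 180 = £1900.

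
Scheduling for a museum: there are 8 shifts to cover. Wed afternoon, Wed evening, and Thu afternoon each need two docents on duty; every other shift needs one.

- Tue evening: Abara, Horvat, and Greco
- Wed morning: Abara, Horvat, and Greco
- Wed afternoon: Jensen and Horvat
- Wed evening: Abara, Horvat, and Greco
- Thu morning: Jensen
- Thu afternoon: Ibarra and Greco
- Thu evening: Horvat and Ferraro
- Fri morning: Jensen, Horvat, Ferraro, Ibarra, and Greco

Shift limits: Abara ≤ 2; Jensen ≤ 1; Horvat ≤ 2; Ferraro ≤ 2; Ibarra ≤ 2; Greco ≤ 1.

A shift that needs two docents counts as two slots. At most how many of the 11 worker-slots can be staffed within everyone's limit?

9

Total capacity across all docents is 2+1+2+2+2+1 = 10, and 11 slots are needed, so at most 10 can be filled.
Shifts {Wed afternoon, Thu morning} need 3 slots but only Jensen and Horvat are available for them, supplying at most 2 — so at least 1 slot must go unfilled.
An assignment achieving 9: Tue evening→Abara, Wed morning→Abara, Wed afternoon→Horvat, Wed evening→Horvat, Thu morning→Jensen, Thu afternoon→Ibarra+Greco, Thu evening→Ferraro, Fri morning→Ferraro.
Loads: Abara 2/2, Jensen 1/1, Horvat 2/2, Ferraro 2/2, Ibarra 1/2, Greco 1/1.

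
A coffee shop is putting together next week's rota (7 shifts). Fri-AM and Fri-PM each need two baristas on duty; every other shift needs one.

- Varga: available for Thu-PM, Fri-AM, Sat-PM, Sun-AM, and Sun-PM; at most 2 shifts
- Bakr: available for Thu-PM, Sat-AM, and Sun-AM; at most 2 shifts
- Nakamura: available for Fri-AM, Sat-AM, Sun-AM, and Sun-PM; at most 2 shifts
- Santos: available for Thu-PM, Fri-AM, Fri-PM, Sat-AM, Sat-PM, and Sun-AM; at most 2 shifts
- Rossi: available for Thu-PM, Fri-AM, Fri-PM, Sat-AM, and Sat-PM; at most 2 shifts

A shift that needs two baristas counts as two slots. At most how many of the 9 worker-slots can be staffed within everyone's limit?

9

Total capacity across all baristas is 2+2+2+2+2 = 10, and 9 slots are needed, so at most 9 can be filled.
An assignment achieving 9: Thu-PM→Bakr, Fri-AM→Nakamura+Santos, Fri-PM→Santos+Rossi, Sat-AM→Bakr, Sat-PM→Varga, Sun-AM→Nakamura, Sun-PM→Varga.
Loads: Varga 2/2, Bakr 2/2, Nakamura 2/2, Santos 2/2, Rossi 1/2.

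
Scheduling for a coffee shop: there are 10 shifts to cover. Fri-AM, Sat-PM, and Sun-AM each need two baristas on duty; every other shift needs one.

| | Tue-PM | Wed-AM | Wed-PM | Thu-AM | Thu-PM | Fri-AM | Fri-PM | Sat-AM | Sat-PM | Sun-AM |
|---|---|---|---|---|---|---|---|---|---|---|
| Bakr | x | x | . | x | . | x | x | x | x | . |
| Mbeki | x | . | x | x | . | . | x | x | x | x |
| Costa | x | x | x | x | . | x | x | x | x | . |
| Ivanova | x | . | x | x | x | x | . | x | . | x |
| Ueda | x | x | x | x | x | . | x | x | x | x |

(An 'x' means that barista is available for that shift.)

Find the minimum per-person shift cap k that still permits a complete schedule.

3

With 5 baristas and 13 worker-slots to fill, someone must work at least ⌈13/5⌉ = 3 shifts, so k ≥ 3.
k = 3 works: Tue-PM→Mbeki, Wed-AM→Bakr, Wed-PM→Mbeki, Thu-AM→Costa, Thu-PM→Ivanova, Fri-AM→Bakr+Costa, Fri-PM→Bakr, Sat-AM→Ivanova, Sat-PM→Costa+Ueda, Sun-AM→Mbeki+Ivanova.
Loads: Bakr 3, Mbeki 3, Costa 3, Ivanova 3, Ueda 1 — all ≤ 3.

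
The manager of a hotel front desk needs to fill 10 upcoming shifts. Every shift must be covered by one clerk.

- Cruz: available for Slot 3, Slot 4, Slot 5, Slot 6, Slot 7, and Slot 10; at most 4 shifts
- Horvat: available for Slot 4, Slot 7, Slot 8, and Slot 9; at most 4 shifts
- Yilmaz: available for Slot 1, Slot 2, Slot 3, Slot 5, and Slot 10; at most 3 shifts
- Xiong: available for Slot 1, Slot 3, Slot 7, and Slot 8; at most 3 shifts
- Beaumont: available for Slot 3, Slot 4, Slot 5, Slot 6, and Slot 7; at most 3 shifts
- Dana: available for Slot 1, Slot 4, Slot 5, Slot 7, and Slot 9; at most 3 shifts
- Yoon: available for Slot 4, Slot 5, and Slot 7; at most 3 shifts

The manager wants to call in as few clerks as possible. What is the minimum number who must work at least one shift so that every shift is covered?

10 slots to fill and no one can take more than 4, so at least ⌈10/4⌉ = 3 clerks are needed.
Cruz, Horvat, and Yilmaz alone can cover everything: Slot 1→Yilmaz, Slot 2→Yilmaz, Slot 3→Cruz, Slot 4→Cruz, Slot 5→Cruz, Slot 6→Cruz, Slot 7→Horvat, Slot 8→Horvat, Slot 9→Horvat, Slot 10→Yilmaz.

3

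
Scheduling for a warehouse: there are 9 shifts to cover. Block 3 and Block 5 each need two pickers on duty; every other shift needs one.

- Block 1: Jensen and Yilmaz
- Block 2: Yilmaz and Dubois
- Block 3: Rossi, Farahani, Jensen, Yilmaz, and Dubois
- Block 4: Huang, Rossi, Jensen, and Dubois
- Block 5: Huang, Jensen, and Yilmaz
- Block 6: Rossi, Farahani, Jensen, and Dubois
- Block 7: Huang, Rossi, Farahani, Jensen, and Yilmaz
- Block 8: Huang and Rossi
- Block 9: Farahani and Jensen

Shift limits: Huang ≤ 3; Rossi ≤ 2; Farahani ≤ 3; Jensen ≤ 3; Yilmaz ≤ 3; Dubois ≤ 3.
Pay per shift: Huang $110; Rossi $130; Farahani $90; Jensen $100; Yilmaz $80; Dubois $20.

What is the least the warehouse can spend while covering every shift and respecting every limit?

Picking the cheapest available picker for each shift independently would cost $700, but that ignores the shift limits.
An optimal schedule: Block 1→Yilmaz, Block 2→Dubois, Block 3→Yilmaz+Farahani, Block 4→Dubois, Block 5→Yilmaz+Jensen, Block 6→Dubois, Block 7→Farahani, Block 8→Huang, Block 9→Farahani.
Total: 80 + 20 + 80 + 90 + 20 + 80 + 100 + 20 + 90 + 110 + 90 = $780.

$780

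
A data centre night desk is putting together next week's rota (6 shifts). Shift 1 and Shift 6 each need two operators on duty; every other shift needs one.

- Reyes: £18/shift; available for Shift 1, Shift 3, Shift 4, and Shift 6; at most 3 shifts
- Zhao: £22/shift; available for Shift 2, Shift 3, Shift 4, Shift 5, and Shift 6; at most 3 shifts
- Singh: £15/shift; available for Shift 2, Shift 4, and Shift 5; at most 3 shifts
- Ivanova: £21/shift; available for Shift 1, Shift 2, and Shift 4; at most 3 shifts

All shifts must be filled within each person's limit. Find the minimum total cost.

Shift 1 can only be covered by Reyes and Ivanova, so that assignment is forced.
Shift 6 can only be covered by Reyes and Zhao, so that assignment is forced.
Picking the cheapest available operator for each shift independently would cost £142, and that bound is achievable.
An optimal schedule: Shift 1→Reyes+Ivanova, Shift 2→Singh, Shift 3→Reyes, Shift 4→Singh, Shift 5→Singh, Shift 6→Reyes+Zhao.
Total: 18 + 21 + 15 + 18 + 15 + 15 + 18 + 22 = £142.

£142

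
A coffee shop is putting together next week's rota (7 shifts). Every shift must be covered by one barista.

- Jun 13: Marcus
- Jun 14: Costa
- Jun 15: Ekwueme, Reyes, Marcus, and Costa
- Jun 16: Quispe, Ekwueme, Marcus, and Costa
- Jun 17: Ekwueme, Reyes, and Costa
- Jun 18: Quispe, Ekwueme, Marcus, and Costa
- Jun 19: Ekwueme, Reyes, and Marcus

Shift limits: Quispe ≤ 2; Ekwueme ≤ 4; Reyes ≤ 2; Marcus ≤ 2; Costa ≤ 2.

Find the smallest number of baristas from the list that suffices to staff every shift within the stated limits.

7 slots to fill and no one can take more than 4, so at least ⌈7/4⌉ = 2 baristas are needed.
Any 2 baristas together have capacity at most 4+2 = 6 < 7 slots, so 2 can never suffice.
Ekwueme, Marcus, and Costa alone can cover everything: Jun 13→Marcus, Jun 14→Costa, Jun 15→Ekwueme, Jun 16→Ekwueme, Jun 17→Ekwueme, Jun 18→Marcus, Jun 19→Ekwueme.

3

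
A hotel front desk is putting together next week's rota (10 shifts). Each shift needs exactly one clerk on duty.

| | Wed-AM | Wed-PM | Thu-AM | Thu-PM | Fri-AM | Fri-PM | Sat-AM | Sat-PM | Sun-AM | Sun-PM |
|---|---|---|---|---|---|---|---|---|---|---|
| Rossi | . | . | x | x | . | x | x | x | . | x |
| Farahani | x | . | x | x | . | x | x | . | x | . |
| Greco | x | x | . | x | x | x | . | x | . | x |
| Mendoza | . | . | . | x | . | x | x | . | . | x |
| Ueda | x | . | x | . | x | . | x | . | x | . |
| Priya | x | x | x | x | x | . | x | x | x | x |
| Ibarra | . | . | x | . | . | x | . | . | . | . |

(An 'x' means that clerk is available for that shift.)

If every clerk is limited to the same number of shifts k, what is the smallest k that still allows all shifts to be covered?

With 7 clerks and 10 worker-slots to fill, someone must work at least ⌈10/7⌉ = 2 shifts, so k ≥ 2.
k = 2 works: Wed-AM→Farahani, Wed-PM→Greco, Thu-AM→Ueda, Thu-PM→Mendoza, Fri-AM→Greco, Fri-PM→Mendoza, Sat-AM→Ueda, Sat-PM→Rossi, Sun-AM→Farahani, Sun-PM→Rossi.
Loads: Rossi 2, Farahani 2, Greco 2, Mendoza 2, Ueda 2, Priya 0, Ibarra 0 — all ≤ 2.

2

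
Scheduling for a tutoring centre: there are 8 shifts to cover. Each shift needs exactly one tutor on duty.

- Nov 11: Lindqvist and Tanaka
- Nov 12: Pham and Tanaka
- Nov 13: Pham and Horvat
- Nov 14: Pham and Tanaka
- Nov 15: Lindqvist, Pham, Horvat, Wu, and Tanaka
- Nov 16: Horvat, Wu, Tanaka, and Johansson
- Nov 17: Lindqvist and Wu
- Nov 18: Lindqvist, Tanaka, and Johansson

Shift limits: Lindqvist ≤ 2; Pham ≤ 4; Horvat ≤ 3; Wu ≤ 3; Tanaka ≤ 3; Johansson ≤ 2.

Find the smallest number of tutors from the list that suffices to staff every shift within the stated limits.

8 slots to fill and no one can take more than 4, so at least ⌈8/4⌉ = 2 tutors are needed.
Any 2 tutors together have capacity at most 4+3 = 7 < 8 slots, so 2 can never suffice.
Lindqvist, Pham, and Wu alone can cover everything: Nov 11→Lindqvist, Nov 12→Pham, Nov 13→Pham, Nov 14→Pham, Nov 15→Pham, Nov 16→Wu, Nov 17→Wu, Nov 18→Lindqvist.

3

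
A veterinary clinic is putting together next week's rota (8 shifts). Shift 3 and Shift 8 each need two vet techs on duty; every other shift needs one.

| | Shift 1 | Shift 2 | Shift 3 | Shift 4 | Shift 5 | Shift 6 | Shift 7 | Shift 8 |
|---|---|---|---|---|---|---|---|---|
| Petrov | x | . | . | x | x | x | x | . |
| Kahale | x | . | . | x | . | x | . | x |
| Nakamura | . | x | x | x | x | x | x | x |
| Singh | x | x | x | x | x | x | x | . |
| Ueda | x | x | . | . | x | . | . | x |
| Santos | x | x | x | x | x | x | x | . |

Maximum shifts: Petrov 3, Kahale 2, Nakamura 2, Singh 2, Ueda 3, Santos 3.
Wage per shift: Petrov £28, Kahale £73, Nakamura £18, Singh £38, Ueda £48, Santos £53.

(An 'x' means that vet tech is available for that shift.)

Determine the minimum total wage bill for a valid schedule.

Picking the cheapest available vet tech for each shift independently would cost £240, but that ignores the shift limits.
An optimal schedule: Shift 1→Ueda, Shift 2→Singh, Shift 3→Nakamura+Singh, Shift 4→Petrov, Shift 5→Ueda, Shift 6→Petrov, Shift 7→Petrov, Shift 8→Nakamura+Ueda.
Total: 48 + 38 + 18 + 38 + 28 + 48 + 28 + 28 + 18 + 48 = £340.

£340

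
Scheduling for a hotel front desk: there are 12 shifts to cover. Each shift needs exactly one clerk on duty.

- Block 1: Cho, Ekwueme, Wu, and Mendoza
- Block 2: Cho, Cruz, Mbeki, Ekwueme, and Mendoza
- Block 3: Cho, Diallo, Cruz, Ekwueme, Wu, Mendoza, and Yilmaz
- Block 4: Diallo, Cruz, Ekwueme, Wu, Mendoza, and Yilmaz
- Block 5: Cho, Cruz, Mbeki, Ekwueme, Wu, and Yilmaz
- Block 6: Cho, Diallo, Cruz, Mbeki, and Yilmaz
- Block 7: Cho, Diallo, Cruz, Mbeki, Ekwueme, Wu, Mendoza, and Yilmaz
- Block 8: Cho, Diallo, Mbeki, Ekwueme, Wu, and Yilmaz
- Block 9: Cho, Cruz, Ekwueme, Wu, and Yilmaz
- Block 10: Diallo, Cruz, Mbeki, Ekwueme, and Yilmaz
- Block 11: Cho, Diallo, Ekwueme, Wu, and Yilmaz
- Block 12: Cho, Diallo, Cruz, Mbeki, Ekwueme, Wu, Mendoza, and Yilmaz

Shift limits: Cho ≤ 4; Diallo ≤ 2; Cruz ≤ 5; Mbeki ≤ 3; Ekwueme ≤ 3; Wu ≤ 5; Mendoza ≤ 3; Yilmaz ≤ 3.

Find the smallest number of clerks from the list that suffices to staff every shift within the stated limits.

3

12 slots to fill and no one can take more than 5, so at least ⌈12/5⌉ = 3 clerks are needed.
Cho, Cruz, and Mbeki alone can cover everything: Block 1→Cho, Block 2→Cruz, Block 3→Cho, Block 4→Cruz, Block 5→Cruz, Block 6→Mbeki, Block 7→Mbeki, Block 8→Cho, Block 9→Cruz, Block 10→Cruz, Block 11→Cho, Block 12→Mbeki.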